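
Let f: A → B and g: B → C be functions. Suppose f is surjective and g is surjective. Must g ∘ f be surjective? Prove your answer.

Let c ∈ C. Since g is surjective, there is b ∈ B with g(b) = c. Since f is surjective, there is a ∈ A with f(a) = b.
Then (g ∘ f)(a) = g(b) = c. So g ∘ f is surjective.

surjective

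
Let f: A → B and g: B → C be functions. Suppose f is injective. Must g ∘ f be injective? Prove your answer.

not injective

No. Take A = B = C = {1, 2}, f = identity (injective), and g(x) = 1 for every x.
Then (g ∘ f)(1) = 1 = (g ∘ f)(2) with 1 ≠ 2, so g ∘ f is not injective.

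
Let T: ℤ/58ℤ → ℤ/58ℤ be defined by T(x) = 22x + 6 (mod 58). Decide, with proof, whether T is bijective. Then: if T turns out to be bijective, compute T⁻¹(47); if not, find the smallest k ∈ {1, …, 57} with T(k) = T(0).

29

We have gcd(22, 58) = 2 > 1. Taking s = 0 and t = 29: T(0) = 6 and T(29) = 22·29 + 6 = 644 ≡ 6 (mod 58).
So T(0) = T(29) while 0 ≠ 29, hence T is not injective, hence not bijective.
Since T is not bijective, we find the least positive k with T(k) = T(0): this means 22k ≡ 0 (mod 58), i.e. 58 ∣ 22k. Since gcd(22, 58) = 2, dividing through by 2 this holds exactly when 29 ∣ 11k, and as gcd(11, 29) = 1, exactly when 29 ∣ k.
The smallest positive such k is 29.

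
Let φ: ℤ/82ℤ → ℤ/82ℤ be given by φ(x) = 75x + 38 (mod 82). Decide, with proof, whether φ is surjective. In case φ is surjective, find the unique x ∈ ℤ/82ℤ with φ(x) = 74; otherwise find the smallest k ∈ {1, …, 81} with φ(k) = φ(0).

30

Since gcd(75, 82) = 1, 75 is invertible modulo 82. Euclid's algorithm: 82 = 1·75 + 7, 75 = 10·7 + 5, 7 = 1·5 + 2, 5 = 2·2 + 1; back-substituting gives 1 = 35·75 − 32·82, so 75⁻¹ ≡ 35 (mod 82).
Then y ↦ 35(y − 38) is a two-sided inverse to φ, so every y ∈ ℤ/82ℤ has a preimage.
So φ is surjective.
Since φ is surjective, we compute φ⁻¹(74): solve 75x + 38 ≡ 74 (mod 82), i.e. 75x ≡ 36 (mod 82).
Multiplying by 75⁻¹ = 35 gives x ≡ 35·36 = 1260 = 15·82 + 30 ≡ 30 (mod 82).
Check: φ(30) = 75·30 + 38 = 2288 = 27·82 + 74 ≡ 74 (mod 82).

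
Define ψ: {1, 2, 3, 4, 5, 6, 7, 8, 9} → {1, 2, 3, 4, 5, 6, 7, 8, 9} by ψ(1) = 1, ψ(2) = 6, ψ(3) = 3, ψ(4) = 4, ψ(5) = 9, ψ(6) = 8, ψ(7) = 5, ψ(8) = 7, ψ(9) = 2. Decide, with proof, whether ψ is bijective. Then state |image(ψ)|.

9

The values 1, 6, 3, 4, 9, 8, 5, 7, 2 are a permutation of {1, 2, 3, 4, 5, 6, 7, 8, 9}: each element appears exactly once.
So ψ is injective and surjective, hence bijective.
The image of ψ is {1, 2, 3, 4, 5, 6, 7, 8, 9}, which has 9 elements.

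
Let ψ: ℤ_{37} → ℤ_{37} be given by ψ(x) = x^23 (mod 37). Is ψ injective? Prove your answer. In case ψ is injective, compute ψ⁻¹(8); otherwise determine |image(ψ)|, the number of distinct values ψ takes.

Since 37 is prime, the nonzero elements of ℤ_{37} form a cyclic group of order 36.
As gcd(23, 36) = 1, raising to the 23rd power is a bijection on this group: if u^23 ≡ v^23 then (uv^{−1})^23 = 1, and the only element of order dividing gcd(23, 36) = 1 is 1, so u = v.
With ψ(0) = 0 this makes ψ injective on all of ℤ_{37}, hence bijective (finite equal-size domain and codomain). In particular ψ is injective.
Since ψ is injective, we find the preimage of 8. The inverse of x ↦ x^23 on (ℤ_{37})^× is x ↦ x^11, because 23·11 = 253 = 7·36 + 1 ≡ 1 (mod 36) and x^{36} = 1 for x ≠ 0 (Fermat). So ψ⁻¹(8) = 8^11 mod 37.
Repeated squaring mod 37: 8^1 ≡ 8, 8^2 ≡ 8² = 64 ≡ 27, 8^4 ≡ 27² = 729 ≡ 26, 8^8 ≡ 26² = 676 ≡ 10. Since 11 = 8 + 2 + 1, 8^11 ≡ 10·27·8: 10·27 = 270 ≡ 11, then 11·8 = 88 ≡ 14. So 8^11 ≡ 14 (mod 37).
Hence ψ⁻¹(8) = 14.

14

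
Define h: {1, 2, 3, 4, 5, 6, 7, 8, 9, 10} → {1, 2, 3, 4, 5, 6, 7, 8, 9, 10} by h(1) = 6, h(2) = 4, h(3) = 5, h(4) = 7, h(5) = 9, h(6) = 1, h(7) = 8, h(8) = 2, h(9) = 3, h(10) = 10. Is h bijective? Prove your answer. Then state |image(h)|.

10

The values 6, 4, 5, 7, 9, 1, 8, 2, 3, 10 are a permutation of {1, 2, 3, 4, 5, 6, 7, 8, 9, 10}: each element appears exactly once.
So h is injective and surjective, hence bijective.
The image of h is {1, 2, 3, 4, 5, 6, 7, 8, 9, 10}, which has 10 elements.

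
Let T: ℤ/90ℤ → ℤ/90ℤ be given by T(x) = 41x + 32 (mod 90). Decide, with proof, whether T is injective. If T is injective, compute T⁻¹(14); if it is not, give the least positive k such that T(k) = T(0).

72

Recall that injectivity means: for all u, v in the domain, T(u) = T(v) implies u = v.
If T(u) = T(v), then 41u ≡ 41v (mod 90). Because gcd(41, 90) = 1, we may cancel 41 to get u ≡ v (mod 90).
Hence T is injective.
We now compute 41⁻¹ mod 90 explicitly. Euclid's algorithm: 90 = 2·41 + 8, 41 = 5·8 + 1; back-substituting gives 1 = 11·41 − 5·90, so 41⁻¹ ≡ 11 (mod 90).
Since T is injective, we compute T⁻¹(14): solve 41x + 32 ≡ 14 (mod 90), i.e. 41x ≡ 72 (mod 90).
Multiplying by 41⁻¹ = 11 gives x ≡ 11·72 = 792 = 8·90 + 72 ≡ 72 (mod 90).
Check: T(72) = 41·72 + 32 = 2984 = 33·90 + 14 ≡ 14 (mod 90).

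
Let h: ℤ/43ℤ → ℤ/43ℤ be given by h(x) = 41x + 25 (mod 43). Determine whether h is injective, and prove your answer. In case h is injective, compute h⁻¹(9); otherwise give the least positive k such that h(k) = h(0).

8

Recall: h is injective when h(s) = h(t) forces s = t.
If h(s) = h(t), then 41s ≡ 41t (mod 43). Because gcd(41, 43) = 1, we may cancel 41 to get s ≡ t (mod 43).
Therefore h is injective.
We now compute 41⁻¹ mod 43 explicitly. Euclid's algorithm: 43 = 1·41 + 2, 41 = 20·2 + 1; back-substituting gives 1 = 21·41 − 20·43, so 41⁻¹ ≡ 21 (mod 43).
Since h is injective, we compute h⁻¹(9): solve 41x + 25 ≡ 9 (mod 43), i.e. 41x ≡ 27 (mod 43).
Multiplying by 41⁻¹ = 21 gives x ≡ 21·27 = 567 = 13·43 + 8 ≡ 8 (mod 43).
Check: h(8) = 41·8 + 25 = 353 = 8·43 + 9 ≡ 9 (mod 43).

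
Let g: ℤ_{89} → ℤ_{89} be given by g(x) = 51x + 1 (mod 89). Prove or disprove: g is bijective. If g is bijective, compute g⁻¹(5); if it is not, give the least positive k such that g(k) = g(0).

By definition, g is injective when g(s) = g(t) forces s = t.
If g(s) = g(t), then 51s ≡ 51t (mod 89). Because gcd(51, 89) = 1, we may cancel 51 to get s ≡ t (mod 89).
We now compute 51⁻¹ mod 89 explicitly. Euclid's algorithm: 89 = 1·51 + 38, 51 = 1·38 + 13, 38 = 2·13 + 12, 13 = 1·12 + 1; back-substituting gives 1 = 7·51 − 4·89, so 51⁻¹ ≡ 7 (mod 89).
Then y ↦ 7(y − 1) is a two-sided inverse to g, so every y ∈ ℤ_{89} has a preimage.
Thus g is bijective.
Since g is bijective, we compute g⁻¹(5): solve 51x + 1 ≡ 5 (mod 89), i.e. 51x ≡ 4 (mod 89).
Multiplying by 51⁻¹ = 7 gives x ≡ 7·4 = 28 ≡ 28 (mod 89).
Check: g(28) = 51·28 + 1 = 1429 = 16·89 + 5 ≡ 5 (mod 89).

28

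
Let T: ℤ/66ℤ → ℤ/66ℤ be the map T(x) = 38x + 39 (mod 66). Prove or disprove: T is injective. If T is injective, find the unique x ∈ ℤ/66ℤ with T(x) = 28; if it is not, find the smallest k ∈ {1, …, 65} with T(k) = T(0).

We have gcd(38, 66) = 2 > 1. Taking x_1 = 0 and x_2 = 33: T(0) = 39 and T(33) = 38·33 + 39 = 1293 ≡ 39 (mod 66).
So T(0) = T(33) while 0 ≠ 33, so T is not injective.
Since T is not injective, we find the least positive k with T(k) = T(0): this means 38k ≡ 0 (mod 66), i.e. 66 ∣ 38k. Since gcd(38, 66) = 2, dividing through by 2 this holds exactly when 33 ∣ 19k, and as gcd(19, 33) = 1, exactly when 33 ∣ k.
The smallest positive such k is 33.

33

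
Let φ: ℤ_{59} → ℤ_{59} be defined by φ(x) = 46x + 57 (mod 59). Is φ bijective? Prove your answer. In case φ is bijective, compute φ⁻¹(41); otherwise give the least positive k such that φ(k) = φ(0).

33

By definition, injectivity means: for all a, b in the domain, φ(a) = φ(b) implies a = b.
Suppose φ(a) = φ(b) in ℤ_{59}. Then 46a + 57 ≡ 46b + 57 (mod 59), hence 46(a − b) ≡ 0 (mod 59).
Since gcd(46, 59) = 1, 46 is invertible modulo 59, hence a − b ≡ 0 (mod 59), i.e. a = b.
We now compute 46⁻¹ mod 59 explicitly. Euclid's algorithm: 59 = 1·46 + 13, 46 = 3·13 + 7, 13 = 1·7 + 6, 7 = 1·6 + 1; back-substituting gives 1 = 9·46 − 7·59, so 46⁻¹ ≡ 9 (mod 59).
Then y ↦ 9(y − 57) is a two-sided inverse to φ, so every y ∈ ℤ_{59} has a preimage.
So φ is bijective.
Since φ is bijective, we compute φ⁻¹(41): solve 46x + 57 ≡ 41 (mod 59), i.e. 46x ≡ 43 (mod 59).
Multiplying by 46⁻¹ = 9 gives x ≡ 9·43 = 387 = 6·59 + 33 ≡ 33 (mod 59).
Check: φ(33) = 46·33 + 57 = 1575 = 26·59 + 41 ≡ 41 (mod 59).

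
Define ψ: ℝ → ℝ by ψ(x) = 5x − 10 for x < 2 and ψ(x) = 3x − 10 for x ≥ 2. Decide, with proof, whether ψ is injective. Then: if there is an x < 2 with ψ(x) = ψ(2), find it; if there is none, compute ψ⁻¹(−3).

Both pieces are strictly increasing (slopes 5 and 3), so each is injective on its own interval.
The left piece maps (−∞, 2) onto (−∞, 0); the right piece maps [2, ∞) onto [−4, ∞).
These images overlap. In particular ψ(2) = −4 (right piece), and solving 5x − 10 = −4 on the left piece gives x = 6/5 < 2.
So ψ(6/5) = ψ(2) with 6/5 ≠ 2, and ψ is not injective. This x = 6/5 is the requested value below 2.

6/5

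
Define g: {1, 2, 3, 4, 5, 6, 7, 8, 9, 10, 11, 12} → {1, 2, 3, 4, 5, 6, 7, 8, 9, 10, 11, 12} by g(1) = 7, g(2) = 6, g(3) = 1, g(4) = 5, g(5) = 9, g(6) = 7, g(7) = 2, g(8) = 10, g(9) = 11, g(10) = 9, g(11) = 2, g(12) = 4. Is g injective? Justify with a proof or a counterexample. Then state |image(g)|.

9

g(1) = 7 = g(6) with 1 ≠ 6, so g is not injective.
The image of g is {1, 2, 4, 5, 6, 7, 9, 10, 11}, which has 9 elements.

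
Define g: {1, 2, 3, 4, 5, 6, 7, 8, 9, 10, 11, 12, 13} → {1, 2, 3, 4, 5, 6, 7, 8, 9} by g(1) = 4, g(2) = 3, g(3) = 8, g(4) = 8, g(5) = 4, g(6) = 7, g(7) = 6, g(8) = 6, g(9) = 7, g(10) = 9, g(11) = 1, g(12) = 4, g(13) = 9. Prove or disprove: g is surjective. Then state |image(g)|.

No element maps to 2, so g is not surjective.
The image of g is {1, 3, 4, 6, 7, 8, 9}, which has 7 elements.

7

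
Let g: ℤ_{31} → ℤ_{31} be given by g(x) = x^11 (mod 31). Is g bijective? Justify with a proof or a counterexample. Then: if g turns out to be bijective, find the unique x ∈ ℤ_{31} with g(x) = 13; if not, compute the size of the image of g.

3

Since 31 is prime, the nonzero elements of ℤ_{31} form a cyclic group of order 30.
As gcd(11, 30) = 1, raising to the 11th power is a bijection on this group: if a^11 ≡ b^11 then (ab^{−1})^11 = 1, and the only element of order dividing gcd(11, 30) = 1 is 1, so a = b.
With g(0) = 0 this makes g injective on all of ℤ_{31}, hence bijective (finite equal-size domain and codomain). In particular g is bijective.
Since g is bijective, we find the preimage of 13. The inverse of x ↦ x^11 on (ℤ_{31})^× is x ↦ x^11, because 11·11 = 121 = 4·30 + 1 ≡ 1 (mod 30) and x^{30} = 1 for x ≠ 0 (Fermat). So g⁻¹(13) = 13^11 mod 31.
Repeated squaring mod 31: 13^1 ≡ 13, 13^2 ≡ 13² = 169 ≡ 14, 13^4 ≡ 14² = 196 ≡ 10, 13^8 ≡ 10² = 100 ≡ 7. Since 11 = 8 + 2 + 1, 13^11 ≡ 7·14·13: 7·14 = 98 ≡ 5, then 5·13 = 65 ≡ 3. So 13^11 ≡ 3 (mod 31).
Hence g⁻¹(13) = 3.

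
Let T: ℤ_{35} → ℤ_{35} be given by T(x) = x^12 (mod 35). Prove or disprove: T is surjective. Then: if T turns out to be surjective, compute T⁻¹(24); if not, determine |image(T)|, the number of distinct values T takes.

4

T(1) = 1^12 = 1.
T(2): Repeated squaring mod 35: 2^1 ≡ 2, 2^2 ≡ 2² = 4, 2^4 ≡ 4² = 16, 2^8 ≡ 16² = 256 ≡ 11. Since 12 = 8 + 4, 2^12 ≡ 11·16: 11·16 = 176 ≡ 1. So 2^12 ≡ 1 (mod 35).
So T(1) = T(2) = 1 while 1 ≠ 2, thus T is not injective.
A non-injective map from the 35-element set ℤ_{35} to itself takes at most 34 distinct values, so it cannot be surjective. So T is not surjective.
Since T is not surjective, we determine |image(T)|. Computing x^12 mod 35 for each x (by repeated squaring, reducing mod 35 at every step), the values T(0), T(1), …, T(34) are: 0, 1, 1, 1, 1, 15, 1, 21, 1, 1, 15, 1, 1, 1, 21, 15, 1, 1, 1, 1, 15, 21, 1, 1, 1, 15, 1, 1, 21, 1, 15, 1, 1, 1, 1.
The distinct values are {0, 1, 15, 21}; there are 4 of them.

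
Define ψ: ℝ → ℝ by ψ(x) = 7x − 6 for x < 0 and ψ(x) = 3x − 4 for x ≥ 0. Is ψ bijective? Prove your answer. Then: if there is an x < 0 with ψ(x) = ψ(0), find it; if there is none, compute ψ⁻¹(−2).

2/3

Both pieces are strictly increasing (slopes 7 and 3), so each is injective on its own interval.
The left piece maps (−∞, 0) onto (−∞, −6); the right piece maps [0, ∞) onto [−4, ∞).
The images leave a gap (−6 has no preimage), so ψ is not surjective, hence not bijective.
Because the two images are disjoint, no x < 0 has ψ(x) = ψ(0), so we compute ψ⁻¹(−2): −2 lies in [−4, ∞), so solve 3x − 4 = −2: x = (−2 + 4)/3 = 2/3.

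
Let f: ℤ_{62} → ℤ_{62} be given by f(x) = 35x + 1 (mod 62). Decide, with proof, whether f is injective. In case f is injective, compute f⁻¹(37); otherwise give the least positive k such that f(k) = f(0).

Suppose f(x_1) = f(x_2) in ℤ_{62}. Then 35x_1 + 1 ≡ 35x_2 + 1 (mod 62), therefore 35(x_1 − x_2) ≡ 0 (mod 62).
Since gcd(35, 62) = 1, 35 is invertible modulo 62, hence x_1 − x_2 ≡ 0 (mod 62), i.e. x_1 = x_2.
Therefore f is injective.
We now compute 35⁻¹ mod 62 explicitly. Euclid's algorithm: 62 = 1·35 + 27, 35 = 1·27 + 8, 27 = 3·8 + 3, 8 = 2·3 + 2, 3 = 1·2 + 1; back-substituting gives 1 = 39·35 − 22·62, so 35⁻¹ ≡ 39 (mod 62).
Since f is injective, we find f⁻¹(37): we need 35x ≡ 37 − 1 ≡ 36 (mod 62). Using 35⁻¹ = 39: x ≡ 39·36 = 1404 = 22·62 + 40, so x = 40.
Check: f(40) = 35·40 + 1 = 1401 = 22·62 + 37 ≡ 37 (mod 62).

40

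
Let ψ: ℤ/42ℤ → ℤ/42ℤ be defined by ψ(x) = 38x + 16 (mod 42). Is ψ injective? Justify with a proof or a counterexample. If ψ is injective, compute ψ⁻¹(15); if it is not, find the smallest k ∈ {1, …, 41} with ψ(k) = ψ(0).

21

By definition, injectivity means: for all a, b in the domain, ψ(a) = ψ(b) implies a = b.
We have gcd(38, 42) = 2 > 1. Taking a = 0 and b = 21: ψ(0) = 16 and ψ(21) = 38·21 + 16 = 814 ≡ 16 (mod 42).
So ψ(0) = ψ(21) while 0 ≠ 21, hence ψ is not injective.
Since ψ is not injective, we find the least positive k with ψ(k) = ψ(0): this means 38k ≡ 0 (mod 42), i.e. 42 ∣ 38k. Since gcd(38, 42) = 2, dividing through by 2 this holds exactly when 21 ∣ 19k, and as gcd(19, 21) = 1, exactly when 21 ∣ k.
The smallest positive such k is 21.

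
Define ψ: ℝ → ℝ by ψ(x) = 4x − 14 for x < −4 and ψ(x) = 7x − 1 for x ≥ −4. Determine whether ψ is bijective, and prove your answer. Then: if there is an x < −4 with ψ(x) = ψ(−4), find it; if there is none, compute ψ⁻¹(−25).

-24/7

Both pieces are strictly increasing (slopes 4 and 7), so each is injective on its own interval.
The left piece maps (−∞, −4) onto (−∞, −30); the right piece maps [−4, ∞) onto [−29, ∞).
The images leave a gap (−30 has no preimage), so ψ is not surjective, hence not bijective.
Because the two images are disjoint, no x < −4 has ψ(x) = ψ(−4), so we compute ψ⁻¹(−25): −25 lies in [−29, ∞), so solve 7x − 1 = −25: x = (−25 + 1)/7 = −24/7.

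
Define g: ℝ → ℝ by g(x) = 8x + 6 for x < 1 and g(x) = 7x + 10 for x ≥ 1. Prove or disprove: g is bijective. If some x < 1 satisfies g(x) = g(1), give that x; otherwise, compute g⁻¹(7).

1/8

Both pieces are strictly increasing (slopes 8 and 7), so each is injective on its own interval.
The left piece maps (−∞, 1) onto (−∞, 14); the right piece maps [1, ∞) onto [17, ∞).
The images leave a gap (14 has no preimage), so g is not surjective, hence not bijective.
Because the two images are disjoint, no x < 1 has g(x) = g(1), so we compute g⁻¹(7): 7 lies in (−∞, 14), so solve 8x + 6 = 7: x = (7 − 6)/8 = 1/8.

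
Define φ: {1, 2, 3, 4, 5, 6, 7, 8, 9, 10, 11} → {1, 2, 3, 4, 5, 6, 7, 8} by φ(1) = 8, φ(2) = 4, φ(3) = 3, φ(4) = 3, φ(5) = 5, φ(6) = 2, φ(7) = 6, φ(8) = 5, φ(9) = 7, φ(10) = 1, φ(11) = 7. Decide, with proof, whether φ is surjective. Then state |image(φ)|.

8

Every element of the codomain has a preimage: 1 = φ(10), 2 = φ(6), 3 = φ(3), 4 = φ(2), 5 = φ(5), 6 = φ(7), 7 = φ(9), 8 = φ(1).
Hence φ is surjective.
The image of φ is {1, 2, 3, 4, 5, 6, 7, 8}, which has 8 elements.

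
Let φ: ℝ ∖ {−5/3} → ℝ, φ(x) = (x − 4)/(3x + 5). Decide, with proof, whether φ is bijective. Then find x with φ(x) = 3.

-19/8

If φ(x) = 1/3, cross-multiplying gives 3(x − 4) = 1(3x + 5), which simplifies to −12 = 5 — false.  So 1/3 has no preimage and φ is not surjective.
Thus φ is not bijective.
Solving φ(x) = 3: cross-multiplying gives x − 4 = 3(3x + 5), which rearranges to −8x = 19, so x = −19/8.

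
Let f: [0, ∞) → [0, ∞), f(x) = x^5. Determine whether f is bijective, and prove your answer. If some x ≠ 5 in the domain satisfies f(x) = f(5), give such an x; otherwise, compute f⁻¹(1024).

On [0, ∞), x ↦ x^5 is strictly increasing (injective) and for any y ∈ [0, ∞) the 5th root y^{1/5} lies in [0, ∞) (surjective). So f is bijective.
Since x ↦ x^5 is strictly increasing on [0, ∞), it is injective there, so no x ≠ 5 in the domain has f(x) = f(5). We therefore compute f⁻¹(1024) = 1024^{1/5} = 4 (indeed 4^5 = 1024).

4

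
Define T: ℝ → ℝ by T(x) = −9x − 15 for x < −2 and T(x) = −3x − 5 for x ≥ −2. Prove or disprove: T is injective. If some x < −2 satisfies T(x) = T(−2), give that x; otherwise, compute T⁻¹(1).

Both pieces are strictly decreasing (slopes −9 and −3), so each is injective on its own interval.
The left piece maps (−∞, −2) onto (3, ∞); the right piece maps [−2, ∞) onto (−∞, 1].
These images are disjoint, so no value is attained by both pieces. Thus T is injective.
Because the two images are disjoint, no x < −2 has T(x) = T(−2), so we compute T⁻¹(1): 1 lies in (−∞, 1], so solve −3x − 5 = 1: x = (1 + 5)/(−3) = −2.

-2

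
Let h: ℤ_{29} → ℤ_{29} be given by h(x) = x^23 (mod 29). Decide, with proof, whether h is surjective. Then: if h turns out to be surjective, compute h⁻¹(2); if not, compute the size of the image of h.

18

Since 29 is prime, the nonzero elements of ℤ_{29} form a cyclic group of order 28.
As gcd(23, 28) = 1, raising to the 23rd power is a bijection on this group: if a^23 ≡ b^23 then (ab^{−1})^23 = 1, and the only element of order dividing gcd(23, 28) = 1 is 1, so a = b.
With h(0) = 0 this makes h injective on all of ℤ_{29}, hence bijective (finite equal-size domain and codomain). In particular h is surjective.
Since h is surjective, we find the preimage of 2. The inverse of x ↦ x^23 on (ℤ_{29})^× is x ↦ x^11, because 23·11 = 253 = 9·28 + 1 ≡ 1 (mod 28) and x^{28} = 1 for x ≠ 0 (Fermat). So h⁻¹(2) = 2^11 mod 29.
Repeated squaring mod 29: 2^1 ≡ 2, 2^2 ≡ 2² = 4, 2^4 ≡ 4² = 16, 2^8 ≡ 16² = 256 ≡ 24. Since 11 = 8 + 2 + 1, 2^11 ≡ 24·4·2: 24·4 = 96 ≡ 9, then 9·2 = 18. So 2^11 ≡ 18 (mod 29).
Hence h⁻¹(2) = 18.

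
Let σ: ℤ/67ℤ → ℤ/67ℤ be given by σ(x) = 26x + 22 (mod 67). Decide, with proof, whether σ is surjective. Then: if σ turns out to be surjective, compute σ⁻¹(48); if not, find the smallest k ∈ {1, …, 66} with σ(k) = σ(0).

1

Since gcd(26, 67) = 1, 26 is invertible modulo 67. Euclid's algorithm: 67 = 2·26 + 15, 26 = 1·15 + 11, 15 = 1·11 + 4, 11 = 2·4 + 3, 4 = 1·3 + 1; back-substituting gives 1 = 49·26 − 19·67, so 26⁻¹ ≡ 49 (mod 67).
Then y ↦ 49(y − 22) is a two-sided inverse to σ, so every y ∈ ℤ/67ℤ has a preimage.
So σ is surjective.
Since σ is surjective, we find σ⁻¹(48): we need 26x ≡ 48 − 22 ≡ 26 (mod 67). Using 26⁻¹ = 49: x ≡ 49·26 = 1274 = 19·67 + 1, so x = 1.
Check: σ(1) = 26·1 + 22 = 48 ≡ 48 (mod 67).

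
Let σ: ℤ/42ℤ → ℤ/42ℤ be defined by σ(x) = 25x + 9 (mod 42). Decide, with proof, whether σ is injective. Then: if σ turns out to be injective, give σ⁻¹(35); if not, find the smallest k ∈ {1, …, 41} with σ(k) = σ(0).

38

By definition, injectivity means: for all a, b in the domain, σ(a) = σ(b) implies a = b.
If σ(a) = σ(b), then 25a ≡ 25b (mod 42). Because gcd(25, 42) = 1, we may cancel 25 to get a ≡ b (mod 42).
Thus σ is injective.
We now compute 25⁻¹ mod 42 explicitly. Euclid's algorithm: 42 = 1·25 + 17, 25 = 1·17 + 8, 17 = 2·8 + 1; back-substituting gives 1 = 37·25 − 22·42, so 25⁻¹ ≡ 37 (mod 42).
Since σ is injective, we find σ⁻¹(35): we need 25x ≡ 35 − 9 ≡ 26 (mod 42). Using 25⁻¹ = 37: x ≡ 37·26 = 962 = 22·42 + 38, so x = 38.
Check: σ(38) = 25·38 + 9 = 959 = 22·42 + 35 ≡ 35 (mod 42).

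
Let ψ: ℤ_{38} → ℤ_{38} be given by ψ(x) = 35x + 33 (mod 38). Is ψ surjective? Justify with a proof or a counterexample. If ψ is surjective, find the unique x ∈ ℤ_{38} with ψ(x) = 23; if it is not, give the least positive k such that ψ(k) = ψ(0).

By definition, ψ is surjective if every y in the codomain equals ψ(x) for some x in the domain.
Since gcd(35, 38) = 1, 35 is invertible modulo 38. Euclid's algorithm: 38 = 1·35 + 3, 35 = 11·3 + 2, 3 = 1·2 + 1; back-substituting gives 1 = 25·35 − 23·38, so 35⁻¹ ≡ 25 (mod 38).
For any y ∈ ℤ_{38}, x = 25(y − 33) mod 38 satisfies ψ(x) = 35·25(y − 33) + 33 ≡ y (since 35·25 ≡ 1 mod 38). So every y has a preimage.
Therefore ψ is surjective.
Since ψ is surjective, we compute ψ⁻¹(23): solve 35x + 33 ≡ 23 (mod 38), i.e. 35x ≡ 28 (mod 38).
Multiplying by 35⁻¹ = 25 gives x ≡ 25·28 = 700 = 18·38 + 16 ≡ 16 (mod 38).
Check: ψ(16) = 35·16 + 33 = 593 = 15·38 + 23 ≡ 23 (mod 38).

16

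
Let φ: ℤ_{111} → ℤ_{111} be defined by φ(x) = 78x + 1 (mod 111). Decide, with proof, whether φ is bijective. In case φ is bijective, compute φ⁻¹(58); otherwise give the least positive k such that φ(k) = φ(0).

37

Recall that φ is injective if φ(x_1) = φ(x_2) implies x_1 = x_2.
We have gcd(78, 111) = 3 > 1. Taking x_1 = 0 and x_2 = 37: φ(0) = 1 and φ(37) = 78·37 + 1 = 2887 ≡ 1 (mod 111).
So φ(0) = φ(37) while 0 ≠ 37, so φ is not injective, hence not bijective.
Since φ is not bijective, we find the least positive k with φ(k) = φ(0): this means 78k ≡ 0 (mod 111), i.e. 111 ∣ 78k. Since gcd(78, 111) = 3, dividing through by 3 this holds exactly when 37 ∣ 26k, and as gcd(26, 37) = 1, exactly when 37 ∣ k.
The smallest positive such k is 37.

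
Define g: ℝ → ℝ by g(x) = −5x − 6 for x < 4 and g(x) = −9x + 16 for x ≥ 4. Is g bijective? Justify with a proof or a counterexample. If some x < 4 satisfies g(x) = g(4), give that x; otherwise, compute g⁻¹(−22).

Both pieces are strictly decreasing (slopes −5 and −9), so each is injective on its own interval.
The left piece maps (−∞, 4) onto (−26, ∞); the right piece maps [4, ∞) onto (−∞, −20].
These images overlap. In particular g(4) = −20 (right piece), and solving −5x − 6 = −20 on the left piece gives x = 14/5 < 4.
So g(14/5) = g(4) with 14/5 ≠ 4, and g is not injective, hence not bijective. This x = 14/5 is the requested value below 4.

14/5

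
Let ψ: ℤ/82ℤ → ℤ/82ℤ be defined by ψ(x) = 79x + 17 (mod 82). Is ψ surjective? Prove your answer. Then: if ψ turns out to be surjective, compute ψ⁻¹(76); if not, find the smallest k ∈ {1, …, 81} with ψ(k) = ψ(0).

35

Since gcd(79, 82) = 1, 79 is invertible modulo 82. Euclid's algorithm: 82 = 1·79 + 3, 79 = 26·3 + 1; back-substituting gives 1 = 27·79 − 26·82, so 79⁻¹ ≡ 27 (mod 82).
Then y ↦ 27(y − 17) is a two-sided inverse to ψ, so every y ∈ ℤ/82ℤ has a preimage.
Therefore ψ is surjective.
Since ψ is surjective, we find ψ⁻¹(76): we need 79x ≡ 76 − 17 ≡ 59 (mod 82). Using 79⁻¹ = 27: x ≡ 27·59 = 1593 = 19·82 + 35, so x = 35.
Check: ψ(35) = 79·35 + 17 = 2782 = 33·82 + 76 ≡ 76 (mod 82).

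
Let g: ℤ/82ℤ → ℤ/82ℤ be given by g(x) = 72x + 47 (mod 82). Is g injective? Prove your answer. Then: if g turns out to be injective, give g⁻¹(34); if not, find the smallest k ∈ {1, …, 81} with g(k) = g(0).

41

We have gcd(72, 82) = 2 > 1. Taking u = 0 and v = 41: g(0) = 47 and g(41) = 72·41 + 47 = 2999 ≡ 47 (mod 82).
So g(0) = g(41) while 0 ≠ 41, hence g is not injective.
Since g is not injective, we find the least positive k with g(k) = g(0): this means 72k ≡ 0 (mod 82), i.e. 82 ∣ 72k. Since gcd(72, 82) = 2, dividing through by 2 this holds exactly when 41 ∣ 36k, and as gcd(36, 41) = 1, exactly when 41 ∣ k.
The smallest positive such k is 41.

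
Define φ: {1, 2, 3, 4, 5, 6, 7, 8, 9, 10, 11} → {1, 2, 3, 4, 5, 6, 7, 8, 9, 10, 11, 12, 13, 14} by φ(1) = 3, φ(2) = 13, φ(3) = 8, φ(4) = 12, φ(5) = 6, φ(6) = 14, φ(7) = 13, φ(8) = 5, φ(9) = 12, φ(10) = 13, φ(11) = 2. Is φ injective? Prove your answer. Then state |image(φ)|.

8

φ(2) = 13 = φ(7) with 2 ≠ 7, so φ is not injective.
The image of φ is {2, 3, 5, 6, 8, 12, 13, 14}, which has 8 elements.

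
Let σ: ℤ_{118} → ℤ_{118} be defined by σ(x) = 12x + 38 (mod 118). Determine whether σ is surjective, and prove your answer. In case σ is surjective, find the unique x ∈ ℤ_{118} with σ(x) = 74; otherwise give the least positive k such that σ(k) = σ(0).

Recall that σ is surjective if every y in the codomain equals σ(x) for some x in the domain.
Since gcd(12, 118) = 2, we have 12x ≡ 0 (mod 2) for all x, so σ(x) ≡ 0 (mod 2).
But 1 ≢ 0 (mod 2), so 1 ∈ ℤ_{118} has no preimage. Thus σ is not surjective.
Since σ is not surjective, we find the least positive k with σ(k) = σ(0): this means 12k ≡ 0 (mod 118), i.e. 118 ∣ 12k. Since gcd(12, 118) = 2, dividing through by 2 this holds exactly when 59 ∣ 6k, and as gcd(6, 59) = 1, exactly when 59 ∣ k.
The smallest positive such k is 59.

59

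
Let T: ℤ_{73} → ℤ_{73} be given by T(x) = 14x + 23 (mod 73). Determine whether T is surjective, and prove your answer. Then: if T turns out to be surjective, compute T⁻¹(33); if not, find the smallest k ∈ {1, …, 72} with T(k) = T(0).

32

By definition, T is surjective if every y in the codomain equals T(x) for some x in the domain.
Since gcd(14, 73) = 1, 14 is invertible modulo 73. Euclid's algorithm: 73 = 5·14 + 3, 14 = 4·3 + 2, 3 = 1·2 + 1; back-substituting gives 1 = 47·14 − 9·73, so 14⁻¹ ≡ 47 (mod 73).
Then y ↦ 47(y − 23) is a two-sided inverse to T, so every y ∈ ℤ_{73} has a preimage.
Therefore T is surjective.
Since T is surjective, we find T⁻¹(33): we need 14x ≡ 33 − 23 ≡ 10 (mod 73). Using 14⁻¹ = 47: x ≡ 47·10 = 470 = 6·73 + 32, so x = 32.
Check: T(32) = 14·32 + 23 = 471 = 6·73 + 33 ≡ 33 (mod 73).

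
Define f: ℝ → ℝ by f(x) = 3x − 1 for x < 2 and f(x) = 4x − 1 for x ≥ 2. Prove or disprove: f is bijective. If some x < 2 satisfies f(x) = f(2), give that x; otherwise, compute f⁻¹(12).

Both pieces are strictly increasing (slopes 3 and 4), so each is injective on its own interval.
The left piece maps (−∞, 2) onto (−∞, 5); the right piece maps [2, ∞) onto [7, ∞).
The images leave a gap (5 has no preimage), so f is not surjective, hence not bijective.
Because the two images are disjoint, no x < 2 has f(x) = f(2), so we compute f⁻¹(12): 12 lies in [7, ∞), so solve 4x − 1 = 12: x = (12 + 1)/4 = 13/4.

13/4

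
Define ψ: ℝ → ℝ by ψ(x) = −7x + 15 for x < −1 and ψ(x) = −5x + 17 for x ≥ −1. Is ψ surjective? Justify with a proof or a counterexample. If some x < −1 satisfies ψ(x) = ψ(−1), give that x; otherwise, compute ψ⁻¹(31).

Both pieces are strictly decreasing (slopes −7 and −5), so each is injective on its own interval.
The left piece maps (−∞, −1) onto (22, ∞); the right piece maps [−1, ∞) onto (−∞, 22].
These images together cover ℝ, so ψ is surjective.
Because the two images are disjoint, no x < −1 has ψ(x) = ψ(−1), so we compute ψ⁻¹(31): 31 lies in (22, ∞), so solve −7x + 15 = 31: x = (31 − 15)/(−7) = −16/7.

-16/7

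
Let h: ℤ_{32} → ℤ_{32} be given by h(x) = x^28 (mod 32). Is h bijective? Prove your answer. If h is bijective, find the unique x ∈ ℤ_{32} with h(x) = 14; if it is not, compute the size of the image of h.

h(0) = 0^28 = 0.
h(2): Repeated squaring mod 32: 2^1 ≡ 2, 2^2 ≡ 2² = 4, 2^4 ≡ 4² = 16, 2^8 ≡ 16² = 256 ≡ 0, 2^16 ≡ 0² = 0. Since 28 = 16 + 8 + 4, 2^28 ≡ 0·0·16: 0·0 = 0, then 0·16 = 0. So 2^28 ≡ 0 (mod 32).
So h(0) = h(2) = 0 while 0 ≠ 2, thus h is not injective, hence not bijective.
Since h is not bijective, we determine |image(h)|. Computing x^28 mod 32 for each x (by repeated squaring, reducing mod 32 at every step), the values h(0), h(1), …, h(31) are: 0, 1, 0, 17, 0, 17, 0, 1, 0, 1, 0, 17, 0, 17, 0, 1, 0, 1, 0, 17, 0, 17, 0, 1, 0, 1, 0, 17, 0, 17, 0, 1.
The distinct values are {0, 1, 17}; there are 3 of them.

3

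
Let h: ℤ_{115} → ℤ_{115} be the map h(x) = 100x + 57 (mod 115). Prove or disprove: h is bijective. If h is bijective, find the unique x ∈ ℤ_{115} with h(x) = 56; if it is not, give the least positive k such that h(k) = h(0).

Recall that injectivity means: for all s, t in the domain, h(s) = h(t) implies s = t.
We have gcd(100, 115) = 5 > 1. Taking s = 0 and t = 23: h(0) = 57 and h(23) = 100·23 + 57 = 2357 ≡ 57 (mod 115).
So h(0) = h(23) while 0 ≠ 23, thus h is not injective, hence not bijective.
Since h is not bijective, we find the least positive k with h(k) = h(0): this means 100k ≡ 0 (mod 115), i.e. 115 ∣ 100k. Since gcd(100, 115) = 5, dividing through by 5 this holds exactly when 23 ∣ 20k, and as gcd(20, 23) = 1, exactly when 23 ∣ k.
The smallest positive such k is 23.

23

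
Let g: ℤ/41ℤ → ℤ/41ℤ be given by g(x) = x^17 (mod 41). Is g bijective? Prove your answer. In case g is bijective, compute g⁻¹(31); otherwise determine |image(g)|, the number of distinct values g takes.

Since 41 is prime, the nonzero elements of ℤ/41ℤ form a cyclic group of order 40.
As gcd(17, 40) = 1, raising to the 17th power is a bijection on this group: if s^17 ≡ t^17 then (st^{−1})^17 = 1, and the only element of order dividing gcd(17, 40) = 1 is 1, so s = t.
With g(0) = 0 this makes g injective on all of ℤ/41ℤ, hence bijective (finite equal-size domain and codomain). In particular g is bijective.
Since g is bijective, we find the preimage of 31. The inverse of x ↦ x^17 on (ℤ/41ℤ)^× is x ↦ x^33, because 17·33 = 561 = 14·40 + 1 ≡ 1 (mod 40) and x^{40} = 1 for x ≠ 0 (Fermat). So g⁻¹(31) = 31^33 mod 41.
Repeated squaring mod 41: 31^1 ≡ 31, 31^2 ≡ 31² = 961 ≡ 18, 31^4 ≡ 18² = 324 ≡ 37, 31^8 ≡ 37² = 1369 ≡ 16, 31^16 ≡ 16² = 256 ≡ 10, 31^32 ≡ 10² = 100 ≡ 18. Since 33 = 32 + 1, 31^33 ≡ 18·31: 18·31 = 558 ≡ 25. So 31^33 ≡ 25 (mod 41).
Hence g⁻¹(31) = 25.

25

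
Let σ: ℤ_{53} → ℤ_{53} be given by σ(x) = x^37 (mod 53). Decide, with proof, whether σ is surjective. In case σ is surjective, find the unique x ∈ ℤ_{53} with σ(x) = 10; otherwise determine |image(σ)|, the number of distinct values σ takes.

49

Since 53 is prime, the nonzero elements of ℤ_{53} form a cyclic group of order 52.
As gcd(37, 52) = 1, raising to the 37th power is a bijection on this group: if x_1^37 ≡ x_2^37 then (x_1x_2^{−1})^37 = 1, and the only element of order dividing gcd(37, 52) = 1 is 1, so x_1 = x_2.
With σ(0) = 0 this makes σ injective on all of ℤ_{53}, hence bijective (finite equal-size domain and codomain). In particular σ is surjective.
Since σ is surjective, we find the preimage of 10. The inverse of x ↦ x^37 on (ℤ_{53})^× is x ↦ x^45, because 37·45 = 1665 = 32·52 + 1 ≡ 1 (mod 52) and x^{52} = 1 for x ≠ 0 (Fermat). So σ⁻¹(10) = 10^45 mod 53.
Repeated squaring mod 53: 10^1 ≡ 10, 10^2 ≡ 10² = 100 ≡ 47, 10^4 ≡ 47² = 2209 ≡ 36, 10^8 ≡ 36² = 1296 ≡ 24, 10^16 ≡ 24² = 576 ≡ 46, 10^32 ≡ 46² = 2116 ≡ 49. Since 45 = 32 + 8 + 4 + 1, 10^45 ≡ 49·24·36·10: 49·24 = 1176 ≡ 10, then 10·36 = 360 ≡ 42, then 42·10 = 420 ≡ 49. So 10^45 ≡ 49 (mod 53).
Hence σ⁻¹(10) = 49.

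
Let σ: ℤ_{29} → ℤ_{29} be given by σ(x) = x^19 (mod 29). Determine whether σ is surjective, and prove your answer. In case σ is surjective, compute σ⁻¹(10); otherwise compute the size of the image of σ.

Since 29 is prime, the nonzero elements of ℤ_{29} form a cyclic group of order 28.
As gcd(19, 28) = 1, raising to the 19th power is a bijection on this group: if s^19 ≡ t^19 then (st^{−1})^19 = 1, and the only element of order dividing gcd(19, 28) = 1 is 1, so s = t.
With σ(0) = 0 this makes σ injective on all of ℤ_{29}, hence bijective (finite equal-size domain and codomain). In particular σ is surjective.
Since σ is surjective, we find the preimage of 10. The inverse of x ↦ x^19 on (ℤ_{29})^× is x ↦ x^3, because 19·3 = 57 = 2·28 + 1 ≡ 1 (mod 28) and x^{28} = 1 for x ≠ 0 (Fermat). So σ⁻¹(10) = 10^3 mod 29.
Repeated squaring mod 29: 10^1 ≡ 10, 10^2 ≡ 10² = 100 ≡ 13. Since 3 = 2 + 1, 10^3 ≡ 13·10: 13·10 = 130 ≡ 14. So 10^3 ≡ 14 (mod 29).
Hence σ⁻¹(10) = 14.

14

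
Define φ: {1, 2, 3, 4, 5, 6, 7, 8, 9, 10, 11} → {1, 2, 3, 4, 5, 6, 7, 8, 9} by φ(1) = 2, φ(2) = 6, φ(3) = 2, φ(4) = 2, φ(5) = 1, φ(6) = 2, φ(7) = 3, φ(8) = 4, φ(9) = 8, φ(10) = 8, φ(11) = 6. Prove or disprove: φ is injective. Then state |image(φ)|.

φ(1) = 2 = φ(3) with 1 ≠ 3, so φ is not injective.
The image of φ is {1, 2, 3, 4, 6, 8}, which has 6 elements.

6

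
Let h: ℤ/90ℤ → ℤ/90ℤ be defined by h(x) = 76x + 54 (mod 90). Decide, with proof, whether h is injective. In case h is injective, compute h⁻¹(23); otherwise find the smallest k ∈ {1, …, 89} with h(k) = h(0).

Recall that injectivity means: for all x_1, x_2 in the domain, h(x_1) = h(x_2) implies x_1 = x_2.
We have gcd(76, 90) = 2 > 1. Taking x_1 = 0 and x_2 = 45: h(0) = 54 and h(45) = 76·45 + 54 = 3474 ≡ 54 (mod 90).
So h(0) = h(45) while 0 ≠ 45, so h is not injective.
Since h is not injective, we find the least positive k with h(k) = h(0): this means 76k ≡ 0 (mod 90), i.e. 90 ∣ 76k. Since gcd(76, 90) = 2, dividing through by 2 this holds exactly when 45 ∣ 38k, and as gcd(38, 45) = 1, exactly when 45 ∣ k.
The smallest positive such k is 45.

45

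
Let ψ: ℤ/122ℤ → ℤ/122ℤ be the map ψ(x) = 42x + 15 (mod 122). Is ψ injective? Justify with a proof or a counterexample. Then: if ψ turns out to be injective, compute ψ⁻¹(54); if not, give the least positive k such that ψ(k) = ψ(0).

61

We have gcd(42, 122) = 2 > 1. Taking u = 0 and v = 61: ψ(0) = 15 and ψ(61) = 42·61 + 15 = 2577 ≡ 15 (mod 122).
So ψ(0) = ψ(61) while 0 ≠ 61, thus ψ is not injective.
Since ψ is not injective, we find the least positive k with ψ(k) = ψ(0): this means 42k ≡ 0 (mod 122), i.e. 122 ∣ 42k. Since gcd(42, 122) = 2, dividing through by 2 this holds exactly when 61 ∣ 21k, and as gcd(21, 61) = 1, exactly when 61 ∣ k.
The smallest positive such k is 61.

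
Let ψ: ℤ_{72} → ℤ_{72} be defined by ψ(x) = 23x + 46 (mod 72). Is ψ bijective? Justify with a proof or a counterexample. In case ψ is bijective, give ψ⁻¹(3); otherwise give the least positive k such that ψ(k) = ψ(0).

67

If ψ(s) = ψ(t), then 23s ≡ 23t (mod 72). Because gcd(23, 72) = 1, we may cancel 23 to get s ≡ t (mod 72).
We now compute 23⁻¹ mod 72 explicitly. Euclid's algorithm: 72 = 3·23 + 3, 23 = 7·3 + 2, 3 = 1·2 + 1; back-substituting gives 1 = 47·23 − 15·72, so 23⁻¹ ≡ 47 (mod 72).
Then y ↦ 47(y − 46) is a two-sided inverse to ψ, so every y ∈ ℤ_{72} has a preimage.
Therefore ψ is bijective.
Since ψ is bijective, we find ψ⁻¹(3): we need 23x ≡ 3 − 46 ≡ 29 (mod 72). Using 23⁻¹ = 47: x ≡ 47·29 = 1363 = 18·72 + 67, so x = 67.
Check: ψ(67) = 23·67 + 46 = 1587 = 22·72 + 3 ≡ 3 (mod 72).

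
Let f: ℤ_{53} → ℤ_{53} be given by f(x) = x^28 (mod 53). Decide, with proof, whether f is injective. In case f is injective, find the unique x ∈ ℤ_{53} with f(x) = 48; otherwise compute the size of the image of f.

f(2): Repeated squaring mod 53: 2^1 ≡ 2, 2^2 ≡ 2² = 4, 2^4 ≡ 4² = 16, 2^8 ≡ 16² = 256 ≡ 44, 2^16 ≡ 44² = 1936 ≡ 28. Since 28 = 16 + 8 + 4, 2^28 ≡ 28·44·16: 28·44 = 1232 ≡ 13, then 13·16 = 208 ≡ 49. So 2^28 ≡ 49 (mod 53).
f(7): Repeated squaring mod 53: 7^1 ≡ 7, 7^2 ≡ 7² = 49, 7^4 ≡ 49² = 2401 ≡ 16, 7^8 ≡ 16² = 256 ≡ 44, 7^16 ≡ 44² = 1936 ≡ 28. Since 28 = 16 + 8 + 4, 7^28 ≡ 28·44·16: 28·44 = 1232 ≡ 13, then 13·16 = 208 ≡ 49. So 7^28 ≡ 49 (mod 53).
So f(2) = f(7) = 49 while 2 ≠ 7, so f is not injective.
Since f is not injective, we determine |image(f)|. Computing x^28 mod 53 for each x (by repeated squaring, reducing mod 53 at every step), the values f(0), f(1), …, f(52) are: 0, 1, 49, 44, 16, 28, 36, 49, 42, 28, 47, 15, 15, 10, 16, 13, 44, 24, 47, 10, 24, 36, 46, 1, 46, 42, 13, 13, 42, 46, 1, 46, 36, 24, 10, 47, 24, 44, 13, 16, 10, 15, 15, 47, 28, 42, 49, 36, 28, 16, 44, 49, 1.
The distinct values are {0, 1, 10, 13, 15, 16, 24, 28, 36, 42, 44, 46, 47, 49}; there are 14 of them.

14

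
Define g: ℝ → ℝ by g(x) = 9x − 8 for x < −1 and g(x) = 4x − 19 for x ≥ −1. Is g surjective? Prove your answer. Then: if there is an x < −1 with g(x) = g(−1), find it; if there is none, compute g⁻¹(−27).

Both pieces are strictly increasing (slopes 9 and 4), so each is injective on its own interval.
The left piece maps (−∞, −1) onto (−∞, −17); the right piece maps [−1, ∞) onto [−23, ∞).
The union (−∞, −17) ∪ [−23, ∞) covers ℝ, so g is surjective.
For the follow-up: the images overlap, so an x < −1 with g(x) = g(−1) exists. g(−1) = −23; solving 9x − 8 = −23 for x < −1 gives x = (−23 + 8)/9 = −5/3.

-5/3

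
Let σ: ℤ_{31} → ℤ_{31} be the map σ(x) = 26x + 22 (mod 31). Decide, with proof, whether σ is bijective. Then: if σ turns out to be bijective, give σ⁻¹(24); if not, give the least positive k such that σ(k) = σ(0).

12

Suppose σ(u) = σ(v) in ℤ_{31}. Then 26u + 22 ≡ 26v + 22 (mod 31), hence 26(u − v) ≡ 0 (mod 31).
Since gcd(26, 31) = 1, 26 is invertible modulo 31, hence u − v ≡ 0 (mod 31), i.e. u = v.
We now compute 26⁻¹ mod 31 explicitly. Euclid's algorithm: 31 = 1·26 + 5, 26 = 5·5 + 1; back-substituting gives 1 = 6·26 − 5·31, so 26⁻¹ ≡ 6 (mod 31).
For any y ∈ ℤ_{31}, x = 6(y − 22) mod 31 satisfies σ(x) = 26·6(y − 22) + 22 ≡ y (since 26·6 ≡ 1 mod 31). So every y has a preimage.
Therefore σ is bijective.
Since σ is bijective, we compute σ⁻¹(24): solve 26x + 22 ≡ 24 (mod 31), i.e. 26x ≡ 2 (mod 31).
Multiplying by 26⁻¹ = 6 gives x ≡ 6·2 = 12 ≡ 12 (mod 31).
Check: σ(12) = 26·12 + 22 = 334 = 10·31 + 24 ≡ 24 (mod 31).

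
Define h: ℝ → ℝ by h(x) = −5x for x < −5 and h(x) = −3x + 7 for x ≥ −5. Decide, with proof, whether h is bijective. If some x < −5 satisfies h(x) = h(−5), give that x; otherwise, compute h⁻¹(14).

-7/3

Both pieces are strictly decreasing (slopes −5 and −3), so each is injective on its own interval.
The left piece maps (−∞, −5) onto (25, ∞); the right piece maps [−5, ∞) onto (−∞, 22].
The images leave a gap (25 has no preimage), so h is not surjective, hence not bijective.
Because the two images are disjoint, no x < −5 has h(x) = h(−5), so we compute h⁻¹(14): 14 lies in (−∞, 22], so solve −3x + 7 = 14: x = (14 − 7)/(−3) = −7/3.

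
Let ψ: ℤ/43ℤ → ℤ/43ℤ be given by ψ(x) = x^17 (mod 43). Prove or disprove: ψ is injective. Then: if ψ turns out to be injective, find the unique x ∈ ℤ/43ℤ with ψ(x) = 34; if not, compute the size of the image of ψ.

33

Since 43 is prime, the nonzero elements of ℤ/43ℤ form a cyclic group of order 42.
As gcd(17, 42) = 1, raising to the 17th power is a bijection on this group: if s^17 ≡ t^17 then (st^{−1})^17 = 1, and the only element of order dividing gcd(17, 42) = 1 is 1, so s = t.
With ψ(0) = 0 this makes ψ injective on all of ℤ/43ℤ, hence bijective (finite equal-size domain and codomain). In particular ψ is injective.
Since ψ is injective, we find the preimage of 34. The inverse of x ↦ x^17 on (ℤ/43ℤ)^× is x ↦ x^5, because 17·5 = 85 = 2·42 + 1 ≡ 1 (mod 42) and x^{42} = 1 for x ≠ 0 (Fermat). So ψ⁻¹(34) = 34^5 mod 43.
Repeated squaring mod 43: 34^1 ≡ 34, 34^2 ≡ 34² = 1156 ≡ 38, 34^4 ≡ 38² = 1444 ≡ 25. Since 5 = 4 + 1, 34^5 ≡ 25·34: 25·34 = 850 ≡ 33. So 34^5 ≡ 33 (mod 43).
Hence ψ⁻¹(34) = 33.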